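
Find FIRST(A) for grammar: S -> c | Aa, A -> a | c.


Per alternative of A: FIRST(a) = {a}; FIRST(c) = {c}
FIRST(A) = {a, c}


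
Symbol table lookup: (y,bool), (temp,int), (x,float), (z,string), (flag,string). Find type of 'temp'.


Lookup 'temp' → type int


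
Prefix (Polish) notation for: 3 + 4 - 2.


left-to-right (same/higher precedence on left): tree is (- (+ 3 4) 2)
Prefix: - + 3 4 2


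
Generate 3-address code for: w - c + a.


Break into single-operator statements:
t1 = w - c
t2 = t1 + a


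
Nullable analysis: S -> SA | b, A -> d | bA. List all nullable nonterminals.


A nonterminal is nullable iff some alternative derives ε (directly, or every symbol in it is nullable)
Nullable: {}


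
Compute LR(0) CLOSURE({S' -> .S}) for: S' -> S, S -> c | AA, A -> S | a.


Start: S' -> .S
For each item with dot before a nonterminal B, add B -> .γ for every B-production
Closure: [S' -> .S, S -> .c, S -> .AA, A -> .S, A -> .a]


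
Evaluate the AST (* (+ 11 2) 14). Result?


Evaluate inner: (+ 11 2) = 13
Evaluate root: (* 13 14) = 182
Result: 182


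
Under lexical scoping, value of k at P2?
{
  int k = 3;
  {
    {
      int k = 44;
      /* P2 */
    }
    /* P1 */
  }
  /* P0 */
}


k declared in the same block as P2
k = 44


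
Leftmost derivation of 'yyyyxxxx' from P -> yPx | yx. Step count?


Derivation: P => yPx => yyPxx => yyyPxxx => yyyyxxxx
Steps: 4


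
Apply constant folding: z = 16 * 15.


16 * 15 = 240 at compile time
Optimized: z = 240


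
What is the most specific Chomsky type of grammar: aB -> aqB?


LHS has context (more than one symbol) and |LHS| ≤ |RHS|
Classification: Type 1 (Context-Sensitive)


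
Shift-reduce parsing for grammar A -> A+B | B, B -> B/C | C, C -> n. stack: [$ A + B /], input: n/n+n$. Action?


no handle; shift 'n'
Action: shift


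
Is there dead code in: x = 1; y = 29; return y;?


x is assigned but never read
Dead: 'x = 1'


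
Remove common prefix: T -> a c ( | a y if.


Common prefix: 'a'
Factored: T -> a T', T' -> c ( | y if


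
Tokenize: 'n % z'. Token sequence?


Scan left to right, longest-match per lexeme
Tokens: ID(n), OP(%), ID(z)


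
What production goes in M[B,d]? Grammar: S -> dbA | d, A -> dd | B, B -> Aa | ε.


For [B, d]: 'd' ∈ FIRST(Aa)
Entry: B -> Aa


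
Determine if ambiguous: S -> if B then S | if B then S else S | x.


dangling else: 'if B then if B then x else x' parses two ways
Ambiguous


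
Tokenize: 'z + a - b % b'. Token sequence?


Scan left to right, longest-match per lexeme
Tokens: ID(z), OP(+), ID(a), OP(-), ID(b), OP(%), ID(b)


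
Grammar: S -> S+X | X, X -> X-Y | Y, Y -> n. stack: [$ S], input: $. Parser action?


start symbol S on stack, input exhausted
Action: accept


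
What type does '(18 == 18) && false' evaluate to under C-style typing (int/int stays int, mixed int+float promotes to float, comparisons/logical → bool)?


Operand types: bool && bool
Rule: logical operators take bool operands and yield bool
Result type: bool


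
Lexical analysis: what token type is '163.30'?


Pattern: digits with a decimal point
Type: FLOAT_LITERAL


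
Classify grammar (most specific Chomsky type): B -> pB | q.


Right-linear: every RHS is a terminal or a terminal followed by one nonterminal
Classification: Type 3 (Regular)


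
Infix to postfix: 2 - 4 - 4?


Left to right (same or higher precedence on left)
Postfix: 2 4 - 4 -


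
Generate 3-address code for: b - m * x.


Break into single-operator statements:
t1 = m * x
t2 = b - t1


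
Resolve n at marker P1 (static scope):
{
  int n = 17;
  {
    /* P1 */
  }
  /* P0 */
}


P1's block does not declare n; resolves to the enclosing declaration at depth 0
n = 17


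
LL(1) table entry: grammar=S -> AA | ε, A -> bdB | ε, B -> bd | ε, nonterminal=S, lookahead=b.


For [S, b]: 'b' ∈ FIRST(AA)
Entry: S -> AA


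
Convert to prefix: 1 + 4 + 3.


left-to-right (same/higher precedence on left): tree is (+ (+ 1 4) 3)
Prefix: + + 1 4 3


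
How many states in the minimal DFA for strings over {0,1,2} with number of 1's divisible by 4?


Track (count of 1) mod 4: states 0..3, accept at 0
Minimal DFA: 4 states


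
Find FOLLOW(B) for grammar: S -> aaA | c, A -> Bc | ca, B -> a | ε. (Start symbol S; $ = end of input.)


$ ∈ FOLLOW(S). For each A -> αBβ: add FIRST(β)\{ε} to FOLLOW(B); if β nullable, add FOLLOW(A).
FOLLOW(B) = {c}


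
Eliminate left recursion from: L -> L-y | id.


Left-recursive alternatives: L-y; non-recursive: id
Introduce L': L -> idL', L' -> -yL' | ε


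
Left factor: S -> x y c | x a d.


Common prefix: 'x'
Factored: S -> x S', S' -> y c | a d


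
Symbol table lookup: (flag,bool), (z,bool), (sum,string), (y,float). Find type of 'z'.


Lookup 'z' → type bool


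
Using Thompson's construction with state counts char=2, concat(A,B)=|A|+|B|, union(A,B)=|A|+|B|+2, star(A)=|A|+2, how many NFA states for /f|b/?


Syntax tree has 2 char leaf(s), 1 union(s), 0 star(s)
chars contribute 2×2 = 4; each union adds +2; each star adds +2
Total: 4 + 2 + 0 = 6 states


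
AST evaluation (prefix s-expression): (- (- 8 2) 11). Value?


Evaluate inner: (- 8 2) = 6
Evaluate root: (- 6 11) = -5
Result: -5


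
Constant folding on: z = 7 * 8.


7 * 8 = 56 at compile time
Optimized: z = 56


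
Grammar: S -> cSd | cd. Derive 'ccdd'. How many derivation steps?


Derivation: S => cSd => ccdd
Steps: 2


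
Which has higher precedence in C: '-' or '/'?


'/' is multiplicative (level 10); '-' is additive (level 9)
Higher level binds tighter
'/' has higher precedence than '-'


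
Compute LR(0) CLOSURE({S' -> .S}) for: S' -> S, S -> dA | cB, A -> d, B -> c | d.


Start: S' -> .S
For each item with dot before a nonterminal B, add B -> .γ for every B-production
Closure: [S' -> .S, S -> .dA, S -> .cB]


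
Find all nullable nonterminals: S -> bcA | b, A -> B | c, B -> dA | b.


A nonterminal is nullable iff some alternative derives ε (directly, or every symbol in it is nullable)
Nullable: {}


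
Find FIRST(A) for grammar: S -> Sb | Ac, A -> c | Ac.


Per alternative of A: FIRST(c) = {c}; FIRST(Ac) = {c}
FIRST(A) = {c}


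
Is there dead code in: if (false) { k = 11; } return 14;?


condition is constant false, so the whole block is unreachable
Dead: 'if (false) { k = 11; }'


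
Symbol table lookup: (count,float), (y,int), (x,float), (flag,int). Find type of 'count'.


Lookup 'count' → type float


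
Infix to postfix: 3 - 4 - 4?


Left to right (same or higher precedence on left)
Postfix: 3 4 - 4 -


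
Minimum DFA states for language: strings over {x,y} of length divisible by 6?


Track length mod 6: states 0..5, accept at 0
Minimal DFA: 6 states


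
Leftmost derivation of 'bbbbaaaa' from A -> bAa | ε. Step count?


Derivation: A => bAa => bbAaa => bbbAaaa => bbbbAaaaa => bbbbaaaa
Steps: 5


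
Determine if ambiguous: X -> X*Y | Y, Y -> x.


precedence layered via separate nonterminal Y: deterministic
Unambiguous


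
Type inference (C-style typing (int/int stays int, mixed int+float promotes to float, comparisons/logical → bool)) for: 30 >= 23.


Operand types: int >= int
Rule: comparison yields bool
Result type: bool


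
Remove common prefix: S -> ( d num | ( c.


Common prefix: '('
Factored: S -> ( S', S' -> d num | c


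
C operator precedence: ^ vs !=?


'!=' is equality (level 6); '^' is bitwise XOR (level 4)
Higher level binds tighter
'!=' has higher precedence than '^'


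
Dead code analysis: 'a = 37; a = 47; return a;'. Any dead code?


first assignment to a is overwritten before any read
Dead: 'a = 37'


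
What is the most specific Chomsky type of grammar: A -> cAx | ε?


Single nonterminal LHS, but c^n x^n is not regular
Classification: Type 2 (Context-Free)


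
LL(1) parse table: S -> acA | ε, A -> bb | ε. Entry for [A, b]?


For [A, b]: 'b' ∈ FIRST(bb)
Entry: A -> bb


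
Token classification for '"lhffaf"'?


Pattern: double-quoted sequence
Type: STRING_LITERAL


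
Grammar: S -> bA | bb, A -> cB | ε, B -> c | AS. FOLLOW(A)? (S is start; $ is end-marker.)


$ ∈ FOLLOW(S). For each A -> αBβ: add FIRST(β)\{ε} to FOLLOW(B); if β nullable, add FOLLOW(A).
FOLLOW(A) = {$, b}


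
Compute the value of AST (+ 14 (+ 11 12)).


Evaluate inner: (+ 11 12) = 23
Evaluate root: (+ 14 23) = 37
Result: 37


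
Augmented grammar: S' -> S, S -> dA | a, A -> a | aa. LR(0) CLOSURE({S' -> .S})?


Start: S' -> .S
For each item with dot before a nonterminal B, add B -> .γ for every B-production
Closure: [S' -> .S, S -> .dA, S -> .a]


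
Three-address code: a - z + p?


Break into single-operator statements:
t1 = a - z
t2 = t1 + p


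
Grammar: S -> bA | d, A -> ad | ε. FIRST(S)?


Per alternative of S: FIRST(bA) = {b}; FIRST(d) = {d}
FIRST(S) = {b, d}


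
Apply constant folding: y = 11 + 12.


11 + 12 = 23 at compile time
Optimized: y = 23


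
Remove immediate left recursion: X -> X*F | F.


Left-recursive alternatives: X*F; non-recursive: F
Introduce X': X -> FX', X' -> *FX' | ε


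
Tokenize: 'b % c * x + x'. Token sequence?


Scan left to right, longest-match per lexeme
Tokens: ID(b), OP(%), ID(c), OP(*), ID(x), OP(+), ID(x)


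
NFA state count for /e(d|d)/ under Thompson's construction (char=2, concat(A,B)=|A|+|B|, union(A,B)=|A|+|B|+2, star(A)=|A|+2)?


Syntax tree has 3 char leaf(s), 1 union(s), 0 star(s)
chars contribute 3×2 = 6; each union adds +2; each star adds +2
Total: 6 + 2 + 0 = 8 states


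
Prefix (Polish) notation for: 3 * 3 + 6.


left-to-right (same/higher precedence on left): tree is (+ (* 3 3) 6)
Prefix: + * 3 3 6


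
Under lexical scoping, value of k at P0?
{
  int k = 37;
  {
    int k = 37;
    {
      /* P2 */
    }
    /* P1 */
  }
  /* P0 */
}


k declared in the same block as P0
k = 37


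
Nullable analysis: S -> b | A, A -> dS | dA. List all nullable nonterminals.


A nonterminal is nullable iff some alternative derives ε (directly, or every symbol in it is nullable)
Nullable: {}


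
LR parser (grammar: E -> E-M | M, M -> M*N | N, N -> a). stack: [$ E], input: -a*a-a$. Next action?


shift '-' to continue E -> E-M
Action: shift


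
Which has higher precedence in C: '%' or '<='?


'%' is multiplicative (level 10); '<=' is relational (level 7)
Higher level binds tighter
'%' has higher precedence than '<='


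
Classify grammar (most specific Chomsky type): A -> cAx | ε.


Single nonterminal LHS, but c^n x^n is not regular
Classification: Type 2 (Context-Free)


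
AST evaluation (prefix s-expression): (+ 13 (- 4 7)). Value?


Evaluate inner: (- 4 7) = -3
Evaluate root: (+ 13 -3) = 10
Result: 10


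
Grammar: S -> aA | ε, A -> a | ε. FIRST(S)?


Per alternative of S: FIRST(aA) = {a}; FIRST(ε) = {ε}
FIRST(S) = {a, ε}


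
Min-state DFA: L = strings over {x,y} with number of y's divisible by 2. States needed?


Track (count of y) mod 2: states 0..1, accept at 0
Minimal DFA: 2 states


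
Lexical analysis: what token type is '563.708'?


Pattern: digits with a decimal point
Type: FLOAT_LITERAL


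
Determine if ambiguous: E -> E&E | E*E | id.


'id&id*id' has two parse trees (no precedence encoded between & and *)
Ambiguous


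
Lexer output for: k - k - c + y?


Scan left to right, longest-match per lexeme
Tokens: ID(k), OP(-), ID(k), OP(-), ID(c), OP(+), ID(y)


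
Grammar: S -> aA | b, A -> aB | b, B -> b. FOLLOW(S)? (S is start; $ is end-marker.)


$ ∈ FOLLOW(S). For each A -> αBβ: add FIRST(β)\{ε} to FOLLOW(B); if β nullable, add FOLLOW(A).
FOLLOW(S) = {$}


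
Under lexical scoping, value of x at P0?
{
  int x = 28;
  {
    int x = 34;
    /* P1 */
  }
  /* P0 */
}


x declared in the same block as P0
x = 28


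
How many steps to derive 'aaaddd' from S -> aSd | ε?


Derivation: S => aSd => aaSdd => aaaSddd => aaaddd
Steps: 4


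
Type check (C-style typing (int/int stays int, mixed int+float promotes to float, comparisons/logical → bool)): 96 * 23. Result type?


Operand types: int * int
Rule: mixed int/float promotes to float; int/int stays int
Result type: int


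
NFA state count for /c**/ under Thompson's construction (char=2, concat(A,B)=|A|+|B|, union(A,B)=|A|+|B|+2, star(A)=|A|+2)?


Syntax tree has 1 char leaf(s), 0 union(s), 2 star(s)
chars contribute 1×2 = 2; each union adds +2; each star adds +2
Total: 2 + 0 + 4 = 6 states


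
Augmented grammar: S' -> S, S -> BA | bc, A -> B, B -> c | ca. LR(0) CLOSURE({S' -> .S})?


Start: S' -> .S
For each item with dot before a nonterminal B, add B -> .γ for every B-production
Closure: [S' -> .S, S -> .BA, S -> .bc, B -> .c, B -> .ca]


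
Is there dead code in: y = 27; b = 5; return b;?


y is assigned but never read
Dead: 'y = 27'


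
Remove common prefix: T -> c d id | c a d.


Common prefix: 'c'
Factored: T -> c T', T' -> d id | a d


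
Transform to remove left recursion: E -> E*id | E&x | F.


Left-recursive alternatives: E*id, E&x; non-recursive: F
Introduce E': E -> FE', E' -> *idE' | &xE' | ε


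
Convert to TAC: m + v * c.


Break into single-operator statements:
t1 = v * c
t2 = m + t1


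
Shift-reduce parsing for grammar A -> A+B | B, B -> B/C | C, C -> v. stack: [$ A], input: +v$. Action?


shift '+' to continue A -> A+B
Action: shift


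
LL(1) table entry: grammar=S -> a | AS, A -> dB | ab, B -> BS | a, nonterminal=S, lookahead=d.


For [S, d]: 'd' ∈ FIRST(AS)
Entry: S -> AS


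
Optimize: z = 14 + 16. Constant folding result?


14 + 16 = 30 at compile time
Optimized: z = 30


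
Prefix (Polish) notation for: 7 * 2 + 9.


left-to-right (same/higher precedence on left): tree is (+ (* 7 2) 9)
Prefix: + * 7 2 9


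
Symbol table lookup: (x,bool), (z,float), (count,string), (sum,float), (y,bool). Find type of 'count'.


Lookup 'count' → type string


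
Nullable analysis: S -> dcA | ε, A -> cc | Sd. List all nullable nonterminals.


A nonterminal is nullable iff some alternative derives ε (directly, or every symbol in it is nullable)
Nullable: {S}


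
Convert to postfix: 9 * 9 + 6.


Left to right (same or higher precedence on left)
Postfix: 9 9 * 6 +


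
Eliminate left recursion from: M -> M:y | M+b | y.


Left-recursive alternatives: M:y, M+b; non-recursive: y
Introduce M': M -> yM', M' -> :yM' | +bM' | ε


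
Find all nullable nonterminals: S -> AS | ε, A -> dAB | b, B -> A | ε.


A nonterminal is nullable iff some alternative derives ε (directly, or every symbol in it is nullable)
Nullable: {B, S}


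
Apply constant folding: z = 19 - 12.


19 - 12 = 7 at compile time
Optimized: z = 7


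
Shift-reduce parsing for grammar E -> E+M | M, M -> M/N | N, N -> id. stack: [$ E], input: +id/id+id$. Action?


shift '+' to continue E -> E+M
Action: shift


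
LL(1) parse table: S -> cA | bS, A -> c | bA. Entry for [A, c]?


For [A, c]: 'c' ∈ FIRST(c)
Entry: A -> c


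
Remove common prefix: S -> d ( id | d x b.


Common prefix: 'd'
Factored: S -> d S', S' -> ( id | x b


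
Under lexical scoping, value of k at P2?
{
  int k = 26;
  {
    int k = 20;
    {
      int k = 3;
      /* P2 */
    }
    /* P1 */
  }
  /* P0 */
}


k declared in the same block as P2
k = 3


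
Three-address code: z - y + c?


Break into single-operator statements:
t1 = z - y
t2 = t1 + c


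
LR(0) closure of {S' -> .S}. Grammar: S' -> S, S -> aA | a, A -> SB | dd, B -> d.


Start: S' -> .S
For each item with dot before a nonterminal B, add B -> .γ for every B-production
Closure: [S' -> .S, S -> .aA, S -> .a]


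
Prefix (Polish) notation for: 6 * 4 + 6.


left-to-right (same/higher precedence on left): tree is (+ (* 6 4) 6)
Prefix: + * 6 4 6


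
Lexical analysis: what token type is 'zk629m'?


Pattern: letter/underscore followed by alphanumerics, not a keyword
Type: IDENTIFIER


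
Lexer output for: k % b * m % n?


Scan left to right, longest-match per lexeme
Tokens: ID(k), OP(%), ID(b), OP(*), ID(m), OP(%), ID(n)


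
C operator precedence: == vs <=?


'<=' is relational (level 7); '==' is equality (level 6)
Higher level binds tighter
'<=' has higher precedence than '=='


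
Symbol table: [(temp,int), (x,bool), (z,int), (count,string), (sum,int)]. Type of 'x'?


Lookup 'x' → type bool


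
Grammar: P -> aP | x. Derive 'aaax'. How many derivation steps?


Derivation: P => aP => aaP => aaaP => aaax
Steps: 4


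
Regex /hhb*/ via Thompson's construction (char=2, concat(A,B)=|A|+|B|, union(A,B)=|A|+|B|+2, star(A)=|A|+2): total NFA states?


Syntax tree has 3 char leaf(s), 0 union(s), 1 star(s)
chars contribute 3×2 = 6; each union adds +2; each star adds +2
Total: 6 + 0 + 2 = 8 states


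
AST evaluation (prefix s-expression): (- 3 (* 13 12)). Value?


Evaluate inner: (* 13 12) = 156
Evaluate root: (- 3 156) = -153
Result: -153


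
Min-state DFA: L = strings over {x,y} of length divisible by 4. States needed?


Track length mod 4: states 0..3, accept at 0
Minimal DFA: 4 states


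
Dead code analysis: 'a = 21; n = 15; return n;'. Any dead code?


a is assigned but never read
Dead: 'a = 21'


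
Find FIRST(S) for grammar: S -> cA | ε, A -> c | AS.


Per alternative of S: FIRST(cA) = {c}; FIRST(ε) = {ε}
FIRST(S) = {c, ε}


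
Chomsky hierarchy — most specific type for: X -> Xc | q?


Left-linear: every RHS is a terminal or one nonterminal followed by a terminal
Classification: Type 3 (Regular)


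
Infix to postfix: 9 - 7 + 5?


Left to right (same or higher precedence on left)
Postfix: 9 7 - 5 +


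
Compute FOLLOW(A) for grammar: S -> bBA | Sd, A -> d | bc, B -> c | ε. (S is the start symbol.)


$ ∈ FOLLOW(S). For each A -> αBβ: add FIRST(β)\{ε} to FOLLOW(B); if β nullable, add FOLLOW(A).
FOLLOW(A) = {$, d}


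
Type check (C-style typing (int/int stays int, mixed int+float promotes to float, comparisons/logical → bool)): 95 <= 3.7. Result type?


Operand types: int <= float
Rule: comparison yields bool
Result type: bool


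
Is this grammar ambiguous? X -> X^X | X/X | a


'a^a/a' has two parse trees (no precedence encoded between ^ and /)
Ambiguous


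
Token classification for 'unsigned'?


Pattern: reserved word
Type: KEYWORD


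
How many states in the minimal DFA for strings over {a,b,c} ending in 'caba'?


Track the longest suffix of input matching a prefix of 'caba': 5 classes (prefixes of length 0..4)
Minimal DFA: 5 states


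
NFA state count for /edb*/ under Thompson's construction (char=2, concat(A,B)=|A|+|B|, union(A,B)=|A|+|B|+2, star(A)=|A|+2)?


Syntax tree has 3 char leaf(s), 0 union(s), 1 star(s)
chars contribute 3×2 = 6; each union adds +2; each star adds +2
Total: 6 + 0 + 2 = 8 states


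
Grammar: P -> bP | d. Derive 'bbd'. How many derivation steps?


Derivation: P => bP => bbP => bbd
Steps: 3


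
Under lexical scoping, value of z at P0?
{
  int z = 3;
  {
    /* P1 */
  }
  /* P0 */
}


z declared in the same block as P0
z = 3


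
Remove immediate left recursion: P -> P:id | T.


Left-recursive alternatives: P:id; non-recursive: T
Introduce P': P -> TP', P' -> :idP' | ε


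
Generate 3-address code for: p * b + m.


Break into single-operator statements:
t1 = p * b
t2 = t1 + m


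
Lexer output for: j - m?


Scan left to right, longest-match per lexeme
Tokens: ID(j), OP(-), ID(m)


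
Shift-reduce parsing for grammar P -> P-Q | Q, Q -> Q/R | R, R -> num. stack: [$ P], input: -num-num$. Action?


shift '-' to continue P -> P-Q
Action: shift


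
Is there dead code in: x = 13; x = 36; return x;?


first assignment to x is overwritten before any read
Dead: 'x = 13'


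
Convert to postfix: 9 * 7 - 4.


Left to right (same or higher precedence on left)
Postfix: 9 7 * 4 -


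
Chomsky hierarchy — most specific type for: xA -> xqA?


LHS has context (more than one symbol) and |LHS| ≤ |RHS|
Classification: Type 1 (Context-Sensitive)


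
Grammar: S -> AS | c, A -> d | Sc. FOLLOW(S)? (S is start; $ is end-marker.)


$ ∈ FOLLOW(S). For each A -> αBβ: add FIRST(β)\{ε} to FOLLOW(B); if β nullable, add FOLLOW(A).
FOLLOW(S) = {$, c}


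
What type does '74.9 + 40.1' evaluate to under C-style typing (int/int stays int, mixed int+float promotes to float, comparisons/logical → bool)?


Operand types: float + float
Rule: mixed int/float promotes to float; int/int stays int
Result type: float


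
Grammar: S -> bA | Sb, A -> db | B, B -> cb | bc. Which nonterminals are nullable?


A nonterminal is nullable iff some alternative derives ε (directly, or every symbol in it is nullable)
Nullable: {}


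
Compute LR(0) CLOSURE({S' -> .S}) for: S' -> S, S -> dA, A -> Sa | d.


Start: S' -> .S
For each item with dot before a nonterminal B, add B -> .γ for every B-production
Closure: [S' -> .S, S -> .dA]


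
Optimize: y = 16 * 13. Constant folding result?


16 * 13 = 208 at compile time
Optimized: y = 208


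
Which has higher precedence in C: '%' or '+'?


'%' is multiplicative (level 10); '+' is additive (level 9)
Higher level binds tighter
'%' has higher precedence than '+'


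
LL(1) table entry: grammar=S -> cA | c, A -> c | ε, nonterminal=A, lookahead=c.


For [A, c]: 'c' ∈ FIRST(c)
Entry: A -> c


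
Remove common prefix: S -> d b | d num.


Common prefix: 'd'
Factored: S -> d S', S' -> b | num


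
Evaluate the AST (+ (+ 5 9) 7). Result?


Evaluate inner: (+ 5 9) = 14
Evaluate root: (+ 14 7) = 21
Result: 21


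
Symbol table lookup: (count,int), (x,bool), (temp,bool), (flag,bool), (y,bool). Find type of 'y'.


Lookup 'y' → type bool


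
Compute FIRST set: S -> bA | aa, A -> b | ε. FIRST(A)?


Per alternative of A: FIRST(b) = {b}; FIRST(ε) = {ε}
FIRST(A) = {b, ε}


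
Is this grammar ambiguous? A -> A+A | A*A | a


'a+a*a' has two parse trees (no precedence encoded between + and *)
Ambiguous


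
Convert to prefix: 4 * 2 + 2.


left-to-right (same/higher precedence on left): tree is (+ (* 4 2) 2)
Prefix: + * 4 2 2


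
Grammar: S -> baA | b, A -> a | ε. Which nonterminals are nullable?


A nonterminal is nullable iff some alternative derives ε (directly, or every symbol in it is nullable)
Nullable: {A}


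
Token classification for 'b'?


Pattern: letter/underscore followed by alphanumerics, not a keyword
Type: IDENTIFIER


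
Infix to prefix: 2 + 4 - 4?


left-to-right (same/higher precedence on left): tree is (- (+ 2 4) 4)
Prefix: - + 2 4 4


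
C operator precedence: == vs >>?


'>>' is shift (level 8); '==' is equality (level 6)
Higher level binds tighter
'>>' has higher precedence than '=='


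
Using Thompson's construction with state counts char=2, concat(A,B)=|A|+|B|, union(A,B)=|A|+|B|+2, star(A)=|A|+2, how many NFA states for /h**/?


Syntax tree has 1 char leaf(s), 0 union(s), 2 star(s)
chars contribute 1×2 = 2; each union adds +2; each star adds +2
Total: 2 + 0 + 4 = 6 states


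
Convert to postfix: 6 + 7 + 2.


Left to right (same or higher precedence on left)
Postfix: 6 7 + 2 +


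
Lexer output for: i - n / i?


Scan left to right, longest-match per lexeme
Tokens: ID(i), OP(-), ID(n), OP(/), ID(i)


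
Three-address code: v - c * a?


Break into single-operator statements:
t1 = c * a
t2 = v - t1


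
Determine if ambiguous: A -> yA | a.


right-linear, alternatives start with distinct terminals 'y' vs 'a': unique leftmost derivation
Unambiguous


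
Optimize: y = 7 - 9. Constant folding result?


7 - 9 = -2 at compile time
Optimized: y = -2


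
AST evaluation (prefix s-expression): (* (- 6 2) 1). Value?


Evaluate inner: (- 6 2) = 4
Evaluate root: (* 4 1) = 4
Result: 4


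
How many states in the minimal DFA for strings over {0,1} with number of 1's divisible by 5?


Track (count of 1) mod 5: states 0..4, accept at 0
Minimal DFA: 5 states


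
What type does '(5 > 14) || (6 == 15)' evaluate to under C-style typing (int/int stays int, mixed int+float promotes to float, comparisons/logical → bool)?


Operand types: bool || bool
Rule: logical operators take bool operands and yield bool
Result type: bool


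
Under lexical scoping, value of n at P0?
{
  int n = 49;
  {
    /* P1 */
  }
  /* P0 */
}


n declared in the same block as P0
n = 49


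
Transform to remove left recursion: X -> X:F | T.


Left-recursive alternatives: X:F; non-recursive: T
Introduce X': X -> TX', X' -> :FX' | ε


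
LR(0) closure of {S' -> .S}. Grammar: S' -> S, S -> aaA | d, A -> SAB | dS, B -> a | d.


Start: S' -> .S
For each item with dot before a nonterminal B, add B -> .γ for every B-production
Closure: [S' -> .S, S -> .aaA, S -> .d]


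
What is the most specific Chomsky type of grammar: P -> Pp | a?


Left-linear: every RHS is a terminal or one nonterminal followed by a terminal
Classification: Type 3 (Regular)


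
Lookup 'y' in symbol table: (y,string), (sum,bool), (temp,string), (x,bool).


Lookup 'y' → type string


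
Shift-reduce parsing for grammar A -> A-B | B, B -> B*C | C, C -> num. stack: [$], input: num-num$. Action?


no handle on stack; shift 'num'
Action: shift


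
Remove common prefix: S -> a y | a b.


Common prefix: 'a'
Factored: S -> a S', S' -> y | b


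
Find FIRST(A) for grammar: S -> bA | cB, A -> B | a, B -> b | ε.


Per alternative of A: FIRST(B) = {b, ε}; FIRST(a) = {a}
FIRST(A) = {a, b, ε}


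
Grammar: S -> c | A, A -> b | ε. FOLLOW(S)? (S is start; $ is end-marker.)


$ ∈ FOLLOW(S). For each A -> αBβ: add FIRST(β)\{ε} to FOLLOW(B); if β nullable, add FOLLOW(A).
FOLLOW(S) = {$}


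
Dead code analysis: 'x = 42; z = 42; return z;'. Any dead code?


x is assigned but never read
Dead: 'x = 42'


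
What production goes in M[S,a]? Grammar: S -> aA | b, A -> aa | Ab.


For [S, a]: 'a' ∈ FIRST(aA)
Entry: S -> aA


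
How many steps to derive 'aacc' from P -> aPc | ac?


Derivation: P => aPc => aacc
Steps: 2


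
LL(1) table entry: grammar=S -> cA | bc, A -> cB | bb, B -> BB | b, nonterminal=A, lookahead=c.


For [A, c]: 'c' ∈ FIRST(cB)
Entry: A -> cB


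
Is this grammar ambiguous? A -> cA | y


right-linear, alternatives start with distinct terminals 'c' vs 'y': unique leftmost derivation
Unambiguous


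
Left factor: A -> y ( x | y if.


Common prefix: 'y'
Factored: A -> y A', A' -> ( x | if


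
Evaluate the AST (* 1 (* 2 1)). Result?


Evaluate inner: (* 2 1) = 2
Evaluate root: (* 1 2) = 2
Result: 2


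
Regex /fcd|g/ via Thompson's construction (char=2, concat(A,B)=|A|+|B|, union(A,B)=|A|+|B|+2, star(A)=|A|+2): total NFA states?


Syntax tree has 4 char leaf(s), 1 union(s), 0 star(s)
chars contribute 4×2 = 8; each union adds +2; each star adds +2
Total: 8 + 2 + 0 = 10 states


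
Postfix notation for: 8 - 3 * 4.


* has higher precedence, evaluate 3*4 first
Postfix: 8 3 4 * -


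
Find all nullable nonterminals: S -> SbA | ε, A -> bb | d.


A nonterminal is nullable iff some alternative derives ε (directly, or every symbol in it is nullable)
Nullable: {S}


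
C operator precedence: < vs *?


'*' is multiplicative (level 10); '<' is relational (level 7)
Higher level binds tighter
'*' has higher precedence than '<'


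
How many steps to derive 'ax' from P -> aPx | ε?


Derivation: P => aPx => ax
Steps: 2


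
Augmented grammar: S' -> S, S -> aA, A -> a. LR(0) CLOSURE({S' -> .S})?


Start: S' -> .S
For each item with dot before a nonterminal B, add B -> .γ for every B-production
Closure: [S' -> .S, S -> .aA]


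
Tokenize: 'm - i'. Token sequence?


Scan left to right, longest-match per lexeme
Tokens: ID(m), OP(-), ID(i)


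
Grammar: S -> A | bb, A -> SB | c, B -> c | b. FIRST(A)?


Per alternative of A: FIRST(SB) = {b, c}; FIRST(c) = {c}
FIRST(A) = {b, c}


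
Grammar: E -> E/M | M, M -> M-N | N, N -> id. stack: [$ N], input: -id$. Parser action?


'N' (not preceded by M-) is the handle for M -> N
Action: reduce (M -> N)


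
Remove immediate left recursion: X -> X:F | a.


Left-recursive alternatives: X:F; non-recursive: a
Introduce X': X -> aX', X' -> :FX' | ε


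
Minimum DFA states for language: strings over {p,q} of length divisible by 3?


Track length mod 3: states 0..2, accept at 0
Minimal DFA: 3 states


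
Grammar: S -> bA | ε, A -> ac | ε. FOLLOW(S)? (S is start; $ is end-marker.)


$ ∈ FOLLOW(S). For each A -> αBβ: add FIRST(β)\{ε} to FOLLOW(B); if β nullable, add FOLLOW(A).
FOLLOW(S) = {$}


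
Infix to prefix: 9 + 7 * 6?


'*' binds tighter: tree is (+ 9 (* 7 6))
Prefix: + 9 * 7 6


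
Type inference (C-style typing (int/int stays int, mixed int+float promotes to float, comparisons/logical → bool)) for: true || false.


Operand types: bool || bool
Rule: logical operators take bool operands and yield bool
Result type: bool


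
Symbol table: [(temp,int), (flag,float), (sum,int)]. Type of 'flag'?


Lookup 'flag' → type float


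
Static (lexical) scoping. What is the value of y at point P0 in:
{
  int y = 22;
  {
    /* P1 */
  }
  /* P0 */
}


y declared in the same block as P0
y = 22


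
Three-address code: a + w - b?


Break into single-operator statements:
t1 = a + w
t2 = t1 - b


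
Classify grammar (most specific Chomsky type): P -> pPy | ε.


Single nonterminal LHS, but p^n y^n is not regular
Classification: Type 2 (Context-Free)


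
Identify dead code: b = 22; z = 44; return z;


b is assigned but never read
Dead: 'b = 22'


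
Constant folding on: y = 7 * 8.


7 * 8 = 56 at compile time
Optimized: y = 56


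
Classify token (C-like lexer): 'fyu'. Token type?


Pattern: letter/underscore followed by alphanumerics, not a keyword
Type: IDENTIFIER


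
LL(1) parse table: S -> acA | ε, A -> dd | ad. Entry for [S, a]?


For [S, a]: 'a' ∈ FIRST(acA)
Entry: S -> acA


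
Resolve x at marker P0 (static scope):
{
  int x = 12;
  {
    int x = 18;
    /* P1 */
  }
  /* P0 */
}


x declared in the same block as P0
x = 12


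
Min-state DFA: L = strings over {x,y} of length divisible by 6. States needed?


Track length mod 6: states 0..5, accept at 0
Minimal DFA: 6 states


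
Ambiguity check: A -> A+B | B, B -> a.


precedence layered via separate nonterminal B: deterministic
Unambiguous


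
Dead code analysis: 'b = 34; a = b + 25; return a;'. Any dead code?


b is read by a's definition; a is returned
No dead code


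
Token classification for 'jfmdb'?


Pattern: letter/underscore followed by alphanumerics, not a keyword
Type: IDENTIFIER


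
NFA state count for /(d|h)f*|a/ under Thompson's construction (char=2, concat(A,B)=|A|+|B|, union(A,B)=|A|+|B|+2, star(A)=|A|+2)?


Syntax tree has 4 char leaf(s), 2 union(s), 1 star(s)
chars contribute 4×2 = 8; each union adds +2; each star adds +2
Total: 8 + 4 + 2 = 14 states


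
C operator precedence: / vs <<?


'/' is multiplicative (level 10); '<<' is shift (level 8)
Higher level binds tighter
'/' has higher precedence than '<<'


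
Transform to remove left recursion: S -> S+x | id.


Left-recursive alternatives: S+x; non-recursive: id
Introduce S': S -> idS', S' -> +xS' | ε


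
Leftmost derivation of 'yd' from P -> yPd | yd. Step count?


Derivation: P => yd
Steps: 1


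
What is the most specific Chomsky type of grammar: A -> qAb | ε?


Single nonterminal LHS, but q^n b^n is not regular
Classification: Type 2 (Context-Free)


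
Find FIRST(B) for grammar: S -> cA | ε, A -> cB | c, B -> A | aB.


Per alternative of B: FIRST(A) = {c}; FIRST(aB) = {a}
FIRST(B) = {a, c}


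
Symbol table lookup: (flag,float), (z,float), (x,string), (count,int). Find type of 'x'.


Lookup 'x' → type string


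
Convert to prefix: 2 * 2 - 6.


left-to-right (same/higher precedence on left): tree is (- (* 2 2) 6)
Prefix: - * 2 2 6


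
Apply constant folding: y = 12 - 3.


12 - 3 = 9 at compile time
Optimized: y = 9


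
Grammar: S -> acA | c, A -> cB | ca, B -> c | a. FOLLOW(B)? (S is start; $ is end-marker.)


$ ∈ FOLLOW(S). For each A -> αBβ: add FIRST(β)\{ε} to FOLLOW(B); if β nullable, add FOLLOW(A).
FOLLOW(B) = {$}


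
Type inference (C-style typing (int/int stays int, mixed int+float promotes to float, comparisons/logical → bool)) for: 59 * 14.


Operand types: int * int
Rule: mixed int/float promotes to float; int/int stays int
Result type: int


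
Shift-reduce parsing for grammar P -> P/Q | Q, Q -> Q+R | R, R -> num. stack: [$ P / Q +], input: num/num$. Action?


no handle; shift 'num'
Action: shift


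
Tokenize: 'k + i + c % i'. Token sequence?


Scan left to right, longest-match per lexeme
Tokens: ID(k), OP(+), ID(i), OP(+), ID(c), OP(%), ID(i)


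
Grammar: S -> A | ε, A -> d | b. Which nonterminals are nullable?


A nonterminal is nullable iff some alternative derives ε (directly, or every symbol in it is nullable)
Nullable: {S}


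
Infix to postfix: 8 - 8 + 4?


Left to right (same or higher precedence on left)
Postfix: 8 8 - 4 +


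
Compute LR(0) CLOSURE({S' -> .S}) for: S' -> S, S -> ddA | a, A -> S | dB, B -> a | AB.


Start: S' -> .S
For each item with dot before a nonterminal B, add B -> .γ for every B-production
Closure: [S' -> .S, S -> .ddA, S -> .a]


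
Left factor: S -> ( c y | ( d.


Common prefix: '('
Factored: S -> ( S', S' -> c y | d


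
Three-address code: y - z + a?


Break into single-operator statements:
t1 = y - z
t2 = t1 + a


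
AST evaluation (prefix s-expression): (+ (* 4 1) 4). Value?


Evaluate inner: (* 4 1) = 4
Evaluate root: (+ 4 4) = 8
Result: 8


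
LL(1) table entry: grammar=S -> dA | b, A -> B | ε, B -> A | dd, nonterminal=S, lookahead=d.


For [S, d]: 'd' ∈ FIRST(dA)
Entry: S -> dA


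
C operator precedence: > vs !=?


'>' is relational (level 7); '!=' is equality (level 6)
Higher level binds tighter
'>' has higher precedence than '!='


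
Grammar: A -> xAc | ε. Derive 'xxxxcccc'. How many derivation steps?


Derivation: A => xAc => xxAcc => xxxAccc => xxxxAcccc => xxxxcccc
Steps: 5


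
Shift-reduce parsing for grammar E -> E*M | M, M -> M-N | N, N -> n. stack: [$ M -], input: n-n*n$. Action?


no handle; shift 'n'
Action: shift


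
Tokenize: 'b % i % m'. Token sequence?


Scan left to right, longest-match per lexeme
Tokens: ID(b), OP(%), ID(i), OP(%), ID(m)


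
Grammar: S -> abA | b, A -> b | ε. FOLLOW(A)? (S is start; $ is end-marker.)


$ ∈ FOLLOW(S). For each A -> αBβ: add FIRST(β)\{ε} to FOLLOW(B); if β nullable, add FOLLOW(A).
FOLLOW(A) = {$}


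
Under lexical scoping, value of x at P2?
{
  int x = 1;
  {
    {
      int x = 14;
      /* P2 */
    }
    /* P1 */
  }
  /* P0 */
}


x declared in the same block as P2
x = 14


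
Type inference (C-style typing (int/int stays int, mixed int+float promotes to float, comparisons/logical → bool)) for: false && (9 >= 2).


Operand types: bool && bool
Rule: logical operators take bool operands and yield bool
Result type: bool


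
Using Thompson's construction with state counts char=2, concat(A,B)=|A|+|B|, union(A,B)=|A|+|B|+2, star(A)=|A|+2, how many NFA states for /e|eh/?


Syntax tree has 3 char leaf(s), 1 union(s), 0 star(s)
chars contribute 3×2 = 6; each union adds +2; each star adds +2
Total: 6 + 2 + 0 = 8 states


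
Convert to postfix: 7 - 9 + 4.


Left to right (same or higher precedence on left)
Postfix: 7 9 - 4 +


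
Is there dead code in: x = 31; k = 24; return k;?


x is assigned but never read
Dead: 'x = 31'


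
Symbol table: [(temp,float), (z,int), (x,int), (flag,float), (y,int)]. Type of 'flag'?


Lookup 'flag' → type float


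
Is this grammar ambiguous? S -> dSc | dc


balanced d^n…c^n: each string has a unique parse
Unambiguous


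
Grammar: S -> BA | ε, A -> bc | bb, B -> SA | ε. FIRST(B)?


Per alternative of B: FIRST(SA) = {b}; FIRST(ε) = {ε}
FIRST(B) = {b, ε}


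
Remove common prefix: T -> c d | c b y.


Common prefix: 'c'
Factored: T -> c T', T' -> d | b y


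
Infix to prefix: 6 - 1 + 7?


left-to-right (same/higher precedence on left): tree is (+ (- 6 1) 7)
Prefix: + - 6 1 7


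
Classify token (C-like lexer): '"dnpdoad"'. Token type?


Pattern: double-quoted sequence
Type: STRING_LITERAL


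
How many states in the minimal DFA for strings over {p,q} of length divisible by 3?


Track length mod 3: states 0..2, accept at 0
Minimal DFA: 3 states


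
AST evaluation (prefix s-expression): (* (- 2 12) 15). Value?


Evaluate inner: (- 2 12) = -10
Evaluate root: (* -10 15) = -150
Result: -150


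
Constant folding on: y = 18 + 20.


18 + 20 = 38 at compile time
Optimized: y = 38


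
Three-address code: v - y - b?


Break into single-operator statements:
t1 = v - y
t2 = t1 - b


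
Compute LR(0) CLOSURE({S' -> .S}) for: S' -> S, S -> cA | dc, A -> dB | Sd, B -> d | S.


Start: S' -> .S
For each item with dot before a nonterminal B, add B -> .γ for every B-production
Closure: [S' -> .S, S -> .cA, S -> .dc]


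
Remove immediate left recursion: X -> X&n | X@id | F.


Left-recursive alternatives: X&n, X@id; non-recursive: F
Introduce X': X -> FX', X' -> &nX' | @idX' | ε


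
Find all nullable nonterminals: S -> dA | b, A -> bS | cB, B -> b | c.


A nonterminal is nullable iff some alternative derives ε (directly, or every symbol in it is nullable)
Nullable: {}


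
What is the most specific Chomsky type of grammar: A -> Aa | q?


Left-linear: every RHS is a terminal or one nonterminal followed by a terminal
Classification: Type 3 (Regular)


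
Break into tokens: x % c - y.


Scan left to right, longest-match per lexeme
Tokens: ID(x), OP(%), ID(c), OP(-), ID(y)


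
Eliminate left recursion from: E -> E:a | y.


Left-recursive alternatives: E:a; non-recursive: y
Introduce E': E -> yE', E' -> :aE' | ε


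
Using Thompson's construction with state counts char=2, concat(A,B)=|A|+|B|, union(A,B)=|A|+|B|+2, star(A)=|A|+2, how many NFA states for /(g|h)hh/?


Syntax tree has 4 char leaf(s), 1 union(s), 0 star(s)
chars contribute 4×2 = 8; each union adds +2; each star adds +2
Total: 8 + 2 + 0 = 10 states


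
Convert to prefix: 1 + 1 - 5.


left-to-right (same/higher precedence on left): tree is (- (+ 1 1) 5)
Prefix: - + 1 1 5


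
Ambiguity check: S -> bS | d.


right-linear, alternatives start with distinct terminals 'b' vs 'd': unique leftmost derivation
Unambiguous


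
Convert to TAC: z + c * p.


Break into single-operator statements:
t1 = c * p
t2 = z + t1


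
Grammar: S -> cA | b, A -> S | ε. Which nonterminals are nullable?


A nonterminal is nullable iff some alternative derives ε (directly, or every symbol in it is nullable)
Nullable: {A}
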